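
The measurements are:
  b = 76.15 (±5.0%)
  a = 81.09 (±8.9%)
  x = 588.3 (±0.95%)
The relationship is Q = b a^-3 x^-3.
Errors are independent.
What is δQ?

Since Q is a product/quotient, work with relative uncertainties:
  (1·δb/b)² = (1×0.0500)² = 0.00250;  (-3·δa/a)² = (-3×0.0890)² = 0.0713;  (-3·δx/x)² = (-3×0.00950)² = 0.000812
δQ/Q = √(0.0746) = 0.273
Q = 7.014e-13, so δQ = 0.273 × 7.014e-13 = 1.92e-13.

1.92e-13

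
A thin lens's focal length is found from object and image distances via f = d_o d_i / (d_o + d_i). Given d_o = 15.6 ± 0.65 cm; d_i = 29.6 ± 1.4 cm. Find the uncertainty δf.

0.325 cm

∂f/∂d_o = (d_i/(d_o+d_i))² = 0.429;  ∂f/∂d_i = (d_o/(d_o+d_i))² = 0.119
δf = √((∂f/∂d_o · δd_o)² + (∂f/∂d_i · δd_i)²) = √(0.0777 + 0.0278) = 0.325 cm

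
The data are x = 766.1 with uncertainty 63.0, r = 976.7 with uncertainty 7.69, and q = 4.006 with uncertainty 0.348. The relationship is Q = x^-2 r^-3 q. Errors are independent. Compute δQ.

1.37e-15

Q is a product of powers, so relative uncertainties combine in quadrature:
  (-2·δx/x)² = (-2×0.0822)² = 0.0271;  (-3·δr/r)² = (-3×0.00787)² = 0.000558;  (1·δq/q)² = (1×0.0869)² = 0.00755
δQ/Q = √(0.0352) = 0.187
Q = 7.326e-15, so δQ = 0.187 × 7.326e-15 = 1.37e-15.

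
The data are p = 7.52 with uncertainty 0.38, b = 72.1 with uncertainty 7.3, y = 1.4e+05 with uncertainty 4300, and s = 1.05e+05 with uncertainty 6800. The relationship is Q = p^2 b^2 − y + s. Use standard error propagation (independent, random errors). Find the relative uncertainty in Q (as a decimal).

Let w = p^2·b^2 = 2.94e+05. δw/w = √((2·δp/p)² + (2·δb/b)²) = √(0.0102 + 0.0410) = 0.226, so δw = 66500.
Q = w − y + s: δQ = √(δw² + δy² + δs²) = √(4.43e+09 + 1.85e+07 + 4.62e+07) = 67000
Q = 2.59e+05, so δQ/Q = 67000/2.59e+05 = 0.259.

0.259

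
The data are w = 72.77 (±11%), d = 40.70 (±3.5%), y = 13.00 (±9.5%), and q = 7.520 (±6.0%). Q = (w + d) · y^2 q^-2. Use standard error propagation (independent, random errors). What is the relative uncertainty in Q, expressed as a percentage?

Let u = w + d = 113.5. δu = √(δw² + δd²) = √(64.1 + 2.03) = 8.13, so δu/u = 0.0717.
Q is then a monomial in u, y, q:
δQ/Q = √((δu/u)² + (2·δy/y)² + (-2·δq/q)²) = √(0.00513 + 0.0361 + 0.0144) = 0.236

23.6%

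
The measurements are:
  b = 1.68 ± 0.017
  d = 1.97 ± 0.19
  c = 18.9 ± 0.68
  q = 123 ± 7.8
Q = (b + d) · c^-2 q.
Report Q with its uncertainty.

1.26 ± 0.137

Let u = b + d = 3.65. δu = √(δb² + δd²) = √(0.000289 + 0.0361) = 0.191, so δu/u = 0.0523.
Q is then a monomial in u, c, q:
δQ/Q = √((δu/u)² + (-2·δc/c)² + (1·δq/q)²) = √(0.00273 + 0.00518 + 0.00402) = 0.109
Q = 1.26, so δQ = 0.109 × 1.26 = 0.137.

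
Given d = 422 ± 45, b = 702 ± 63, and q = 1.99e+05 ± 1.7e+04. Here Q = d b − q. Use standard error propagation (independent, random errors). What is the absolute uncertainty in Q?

Let p = d·b = 2.96e+05. δp/p = √((1·δd/d)² + (1·δb/b)²) = √(0.0114 + 0.00805) = 0.139, so δp = 41300.
Q = p − q: δQ = √(δp² + δq²) = √(1.7e+09 + 2.89e+08) = 44700

44700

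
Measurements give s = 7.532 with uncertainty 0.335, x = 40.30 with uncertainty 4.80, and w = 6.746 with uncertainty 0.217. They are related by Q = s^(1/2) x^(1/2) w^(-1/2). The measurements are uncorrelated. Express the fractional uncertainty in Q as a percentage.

6.56%

For a monomial Q ∝ s^(1/2), x^(1/2), w^(-1/2), fractional errors add in quadrature:
  (½·δs/s)² = (0.5×0.0445)² = 0.000495;  (½·δx/x)² = (0.5×0.119)² = 0.00355;  (−½·δw/w)² = (-0.5×0.0322)² = 0.000259
δQ/Q = √(0.00430) = 0.0656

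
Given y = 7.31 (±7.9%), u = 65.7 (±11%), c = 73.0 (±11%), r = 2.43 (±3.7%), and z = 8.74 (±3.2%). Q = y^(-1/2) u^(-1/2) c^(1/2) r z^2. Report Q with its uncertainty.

Since Q is a product/quotient, work with relative uncertainties:
  (−½·δy/y)² = (-0.5×0.0790)² = 0.00156;  (−½·δu/u)² = (-0.5×0.110)² = 0.00302;  (½·δc/c)² = (0.5×0.110)² = 0.00302;  (1·δr/r)² = (1×0.0370)² = 0.00137;  (2·δz/z)² = (2×0.0320)² = 0.00410
δQ/Q = √(0.0131) = 0.114
Q = 72.4, so δQ = 0.114 × 72.4 = 8.28.

72.4 ± 8.28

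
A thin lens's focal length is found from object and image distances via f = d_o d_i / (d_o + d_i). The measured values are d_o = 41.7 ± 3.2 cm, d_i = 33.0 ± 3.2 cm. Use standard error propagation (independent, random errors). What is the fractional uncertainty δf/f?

0.0639

∂f/∂d_o = (d_i/(d_o+d_i))² = 0.195;  ∂f/∂d_i = (d_o/(d_o+d_i))² = 0.312
δf = √((∂f/∂d_o · δd_o)² + (∂f/∂d_i · δd_i)²) = √(0.390 + 0.994) = 1.18 cm
f = 18.4 cm, so δf/f = 1.18/18.4 = 0.0639.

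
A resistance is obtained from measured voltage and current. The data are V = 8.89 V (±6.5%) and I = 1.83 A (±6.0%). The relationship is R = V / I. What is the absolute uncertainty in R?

R is a product of powers, so relative uncertainties combine in quadrature:
  (1·δV/V)² = (1×0.0650)² = 0.00423;  (-1·δI/I)² = (-1×0.0600)² = 0.00360
δR/R = √(0.00783) = 0.0885
R = 4.86 Ω, so δR = 0.0885 × 4.86 = 0.430 Ω.

0.430 Ω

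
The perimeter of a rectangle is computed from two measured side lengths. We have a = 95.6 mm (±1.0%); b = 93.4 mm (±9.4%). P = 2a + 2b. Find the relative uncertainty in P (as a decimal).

P is a linear combination, so absolute uncertainties add in quadrature:
  (2·δa)² = 3.66;  (2·δb)² = 308
δP = √(312) = 17.7 mm
P = 378 mm, so δP/P = 17.7/378 = 0.0467.

0.0467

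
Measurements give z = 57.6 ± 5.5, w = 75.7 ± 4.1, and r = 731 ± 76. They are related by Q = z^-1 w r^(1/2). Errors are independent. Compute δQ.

Q is a product of powers, so relative uncertainties combine in quadrature:
  (-1·δz/z)² = (-1×0.0955)² = 0.00912;  (1·δw/w)² = (1×0.0542)² = 0.00293;  (½·δr/r)² = (0.5×0.104)² = 0.00270
δQ/Q = √(0.0148) = 0.121
Q = 35.5, so δQ = 0.121 × 35.5 = 4.32.

4.32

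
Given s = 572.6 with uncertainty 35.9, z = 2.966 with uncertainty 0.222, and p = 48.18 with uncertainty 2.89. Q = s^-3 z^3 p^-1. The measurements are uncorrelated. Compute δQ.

8.62e-10

For a monomial Q ∝ s^-3, z^3, p^-1, fractional errors add in quadrature:
  (-3·δs/s)² = (-3×0.0627)² = 0.0354;  (3·δz/z)² = (3×0.0748)² = 0.0504;  (-1·δp/p)² = (-1×0.0600)² = 0.00360
δQ/Q = √(0.0894) = 0.299
Q = 2.885e-09, so δQ = 0.299 × 2.885e-09 = 8.62e-10.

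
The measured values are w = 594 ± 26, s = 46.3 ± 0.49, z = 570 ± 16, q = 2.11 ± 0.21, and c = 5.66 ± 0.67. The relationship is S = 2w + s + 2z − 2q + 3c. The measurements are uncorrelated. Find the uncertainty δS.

For a sum/difference, combine absolute errors in quadrature:
  (2·δw)² = 2700;  (δs)² = 0.240;  (2·δz)² = 1020;  (2·δq)² = 0.176;  (3·δc)² = 4.04
δS = √(3730) = 61.1

61.1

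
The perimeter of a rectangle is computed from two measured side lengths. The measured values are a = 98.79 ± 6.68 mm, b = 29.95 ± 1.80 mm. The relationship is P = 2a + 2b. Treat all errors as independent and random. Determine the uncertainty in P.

Each term contributes (cᵢ δxᵢ)² to (δP)²:
  (2·δa)² = 178;  (2·δb)² = 13.0
δP = √(191) = 13.8 mm

13.8 mm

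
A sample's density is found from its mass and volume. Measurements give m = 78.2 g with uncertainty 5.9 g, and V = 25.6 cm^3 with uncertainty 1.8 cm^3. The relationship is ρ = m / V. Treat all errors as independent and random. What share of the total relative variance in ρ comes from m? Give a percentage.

53.5%

(δρ/ρ)² = (1·δm/m)² + (-1·δV/V)²
  m term: (1×0.0754)² = 0.00569
  V term: (-1×0.0703)² = 0.00494
Total = 0.0106. Share from m = 0.00569/0.0106 = 0.535.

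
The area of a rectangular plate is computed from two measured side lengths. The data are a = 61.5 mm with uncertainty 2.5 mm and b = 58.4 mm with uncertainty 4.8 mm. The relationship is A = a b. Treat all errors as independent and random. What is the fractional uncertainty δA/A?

A is a product of powers, so relative uncertainties combine in quadrature:
  (1·δa/a)² = (1×0.0407)² = 0.00165;  (1·δb/b)² = (1×0.0822)² = 0.00676
δA/A = √(0.00841) = 0.0917

0.0917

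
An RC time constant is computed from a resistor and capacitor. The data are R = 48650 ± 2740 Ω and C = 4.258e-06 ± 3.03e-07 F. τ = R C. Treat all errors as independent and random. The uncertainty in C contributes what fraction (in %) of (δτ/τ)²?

61.5%

(δτ/τ)² = (1·δR/R)² + (1·δC/C)²
  R term: (1×0.0563)² = 0.00317
  C term: (1×0.0712)² = 0.00506
Total = 0.00824. Share from C = 0.00506/0.00824 = 0.615.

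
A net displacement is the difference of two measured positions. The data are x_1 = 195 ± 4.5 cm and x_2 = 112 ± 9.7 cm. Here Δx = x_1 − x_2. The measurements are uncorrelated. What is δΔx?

10.7 cm

Absolute uncertainties add in quadrature for a linear combination:
  (δx_1)² = 20.2;  (δx_2)² = 94.1
δΔx = √(114) = 10.7 cm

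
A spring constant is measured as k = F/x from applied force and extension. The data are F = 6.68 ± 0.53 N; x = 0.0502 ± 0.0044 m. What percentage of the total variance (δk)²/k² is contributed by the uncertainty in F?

(δk/k)² = (1·δF/F)² + (-1·δx/x)²
  F term: (1×0.0793)² = 0.00630
  x term: (-1×0.0876)² = 0.00768
Total = 0.0140. Share from F = 0.00630/0.0140 = 0.450.

45.0%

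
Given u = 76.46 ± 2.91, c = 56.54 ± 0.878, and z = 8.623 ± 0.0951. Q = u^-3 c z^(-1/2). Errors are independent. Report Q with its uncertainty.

For a monomial Q ∝ u^-3, c, z^(-1/2), fractional errors add in quadrature:
  (-3·δu/u)² = (-3×0.0381)² = 0.0130;  (1·δc/c)² = (1×0.0155)² = 0.000241;  (−½·δz/z)² = (-0.5×0.0110)² = 3.04e-05
δQ/Q = √(0.0133) = 0.115
Q = 4.307e-05, so δQ = 0.115 × 4.307e-05 = 4.97e-06.

(4.307 ± 0.497) × 10^-5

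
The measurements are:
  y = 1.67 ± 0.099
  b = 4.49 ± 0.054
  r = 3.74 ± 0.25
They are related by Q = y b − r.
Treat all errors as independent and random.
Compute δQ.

0.518

Let p = y·b = 7.50. δp/p = √((1·δy/y)² + (1·δb/b)²) = √(0.00351 + 0.000145) = 0.0605, so δp = 0.454.
Q = p − r: δQ = √(δp² + δr²) = √(0.206 + 0.0625) = 0.518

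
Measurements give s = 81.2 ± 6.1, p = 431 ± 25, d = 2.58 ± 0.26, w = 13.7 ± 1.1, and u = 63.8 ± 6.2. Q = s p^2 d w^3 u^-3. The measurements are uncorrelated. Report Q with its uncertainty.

Q is a product of powers, so relative uncertainties combine in quadrature:
  (1·δs/s)² = (1×0.0751)² = 0.00564;  (2·δp/p)² = (2×0.0580)² = 0.0135;  (1·δd/d)² = (1×0.101)² = 0.0102;  (3·δw/w)² = (3×0.0803)² = 0.0580;  (-3·δu/u)² = (-3×0.0972)² = 0.0850
δQ/Q = √(0.172) = 0.415
Q = 3.85e+05, so δQ = 0.415 × 3.85e+05 = 1.6e+05.

(3.85 ± 1.60) × 10^5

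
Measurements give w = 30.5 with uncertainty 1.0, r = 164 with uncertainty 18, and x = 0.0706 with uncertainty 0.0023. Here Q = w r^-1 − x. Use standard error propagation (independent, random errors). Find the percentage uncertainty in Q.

Let p = w·r^-1 = 0.186. δp/p = √((1·δw/w)² + (-1·δr/r)²) = √(0.00107 + 0.0120) = 0.115, so δp = 0.0213.
Q = p − x: δQ = √(δp² + δx²) = √(0.000454 + 5.29e-06) = 0.0214
Q = 0.115, so δQ/Q = 0.0214/0.115 = 0.186.

18.6%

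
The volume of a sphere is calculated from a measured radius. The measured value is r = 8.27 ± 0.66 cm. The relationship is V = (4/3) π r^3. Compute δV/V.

Relative error in a monomial: (δV/V)² = Σ (nᵢ · δxᵢ/xᵢ)².
  (3·δr/r)² = (3×0.0798)² = 0.0573
δV/V = √(0.0573) = 0.239

0.239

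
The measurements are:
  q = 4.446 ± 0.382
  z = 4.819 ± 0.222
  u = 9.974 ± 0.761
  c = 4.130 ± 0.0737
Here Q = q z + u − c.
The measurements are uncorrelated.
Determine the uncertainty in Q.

Let p = q·z = 21.43. δp/p = √((1·δq/q)² + (1·δz/z)²) = √(0.00738 + 0.00212) = 0.0975, so δp = 2.09.
Q = p + u − c: δQ = √(δp² + δu² + δc²) = √(4.36 + 0.579 + 0.00543) = 2.22

2.22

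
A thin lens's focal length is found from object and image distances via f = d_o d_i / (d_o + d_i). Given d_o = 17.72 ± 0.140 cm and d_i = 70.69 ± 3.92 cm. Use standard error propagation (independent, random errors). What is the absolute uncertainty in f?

∂f/∂d_o = (d_i/(d_o+d_i))² = 0.639;  ∂f/∂d_i = (d_o/(d_o+d_i))² = 0.0402
δf = √((∂f/∂d_o · δd_o)² + (∂f/∂d_i · δd_i)²) = √(0.00801 + 0.0248) = 0.181 cm

0.181 cm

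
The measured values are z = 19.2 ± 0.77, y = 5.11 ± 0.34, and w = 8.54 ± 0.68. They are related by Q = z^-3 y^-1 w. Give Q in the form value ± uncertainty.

(2.36 ± 0.375) × 10^-4

Each factor contributes (exponent × relative error)² to (δQ/Q)²:
  (-3·δz/z)² = (-3×0.0401)² = 0.0145;  (-1·δy/y)² = (-1×0.0665)² = 0.00443;  (1·δw/w)² = (1×0.0796)² = 0.00634
δQ/Q = √(0.0252) = 0.159
Q = 0.000236, so δQ = 0.159 × 0.000236 = 3.75e-05.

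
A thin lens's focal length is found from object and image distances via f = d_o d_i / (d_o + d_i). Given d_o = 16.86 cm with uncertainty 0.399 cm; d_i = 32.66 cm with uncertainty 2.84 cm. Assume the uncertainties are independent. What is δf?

∂f/∂d_o = (d_i/(d_o+d_i))² = 0.435;  ∂f/∂d_i = (d_o/(d_o+d_i))² = 0.116
δf = √((∂f/∂d_o · δd_o)² + (∂f/∂d_i · δd_i)²) = √(0.0301 + 0.108) = 0.372 cm

0.372 cm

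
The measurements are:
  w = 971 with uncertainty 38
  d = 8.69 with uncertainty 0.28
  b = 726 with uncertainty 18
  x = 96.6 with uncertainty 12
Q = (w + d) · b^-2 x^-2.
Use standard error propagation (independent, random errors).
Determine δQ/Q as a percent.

25.6%

Let u = w + d = 980. δu = √(δw² + δd²) = √(1440 + 0.0784) = 38.0, so δu/u = 0.0388.
Q is then a monomial in u, b, x:
δQ/Q = √((δu/u)² + (-2·δb/b)² + (-2·δx/x)²) = √(0.00150 + 0.00246 + 0.0617) = 0.256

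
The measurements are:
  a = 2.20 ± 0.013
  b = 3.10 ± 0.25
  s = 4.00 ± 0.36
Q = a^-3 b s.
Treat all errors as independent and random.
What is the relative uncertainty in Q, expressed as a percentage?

12.2%

Relative error in a monomial: (δQ/Q)² = Σ (nᵢ · δxᵢ/xᵢ)².
  (-3·δa/a)² = (-3×0.00591)² = 0.000314;  (1·δb/b)² = (1×0.0806)² = 0.00650;  (1·δs/s)² = (1×0.0900)² = 0.00810
δQ/Q = √(0.0149) = 0.122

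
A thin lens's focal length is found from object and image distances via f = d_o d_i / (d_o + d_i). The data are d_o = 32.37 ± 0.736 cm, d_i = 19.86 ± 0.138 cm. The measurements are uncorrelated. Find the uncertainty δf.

∂f/∂d_o = (d_i/(d_o+d_i))² = 0.145;  ∂f/∂d_i = (d_o/(d_o+d_i))² = 0.384
δf = √((∂f/∂d_o · δd_o)² + (∂f/∂d_i · δd_i)²) = √(0.0113 + 0.00281) = 0.119 cm

0.119 cm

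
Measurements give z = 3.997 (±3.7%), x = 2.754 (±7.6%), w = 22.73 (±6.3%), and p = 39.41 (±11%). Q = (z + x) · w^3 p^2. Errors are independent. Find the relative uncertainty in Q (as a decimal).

0.293

Let u = z + x = 6.751. δu = √(δz² + δx²) = √(0.0219 + 0.0438) = 0.256, so δu/u = 0.0380.
Q is then a monomial in u, w, p:
δQ/Q = √((δu/u)² + (3·δw/w)² + (2·δp/p)²) = √(0.00144 + 0.0357 + 0.0484) = 0.293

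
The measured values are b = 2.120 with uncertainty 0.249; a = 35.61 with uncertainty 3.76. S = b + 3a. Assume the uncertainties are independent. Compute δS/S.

0.104

S is a linear combination, so absolute uncertainties add in quadrature:
  (δb)² = 0.0620;  (3·δa)² = 127
δS = √(127) = 11.3
S = 109.0, so δS/S = 11.3/109.0 = 0.104.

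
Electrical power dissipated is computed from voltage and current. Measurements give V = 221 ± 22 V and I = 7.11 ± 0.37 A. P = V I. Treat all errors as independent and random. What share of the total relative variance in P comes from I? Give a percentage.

21.5%

(δP/P)² = (1·δV/V)² + (1·δI/I)²
  V term: (1×0.0995)² = 0.00991
  I term: (1×0.0520)² = 0.00271
Total = 0.0126. Share from I = 0.00271/0.0126 = 0.215.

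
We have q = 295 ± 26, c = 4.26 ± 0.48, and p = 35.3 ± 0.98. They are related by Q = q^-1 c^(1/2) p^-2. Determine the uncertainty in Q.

6.65e-07

Since Q is a product/quotient, work with relative uncertainties:
  (-1·δq/q)² = (-1×0.0881)² = 0.00777;  (½·δc/c)² = (0.5×0.113)² = 0.00317;  (-2·δp/p)² = (-2×0.0278)² = 0.00308
δQ/Q = √(0.0140) = 0.118
Q = 5.61e-06, so δQ = 0.118 × 5.61e-06 = 6.65e-07.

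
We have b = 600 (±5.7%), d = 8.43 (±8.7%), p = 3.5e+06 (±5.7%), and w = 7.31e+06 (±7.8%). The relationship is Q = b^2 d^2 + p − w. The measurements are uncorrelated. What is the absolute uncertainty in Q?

5.36e+06

Let h = b^2·d^2 = 2.56e+07. δh/h = √((2·δb/b)² + (2·δd/d)²) = √(0.0130 + 0.0303) = 0.208, so δh = 5.32e+06.
Q = h + p − w: δQ = √(δh² + δp² + δw²) = √(2.83e+13 + 3.98e+10 + 3.25e+11) = 5.36e+06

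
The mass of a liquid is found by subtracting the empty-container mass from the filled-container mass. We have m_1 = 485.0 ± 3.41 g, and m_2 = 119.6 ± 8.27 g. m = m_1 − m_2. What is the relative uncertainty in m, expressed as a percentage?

2.45%

Each term contributes (cᵢ δxᵢ)² to (δm)²:
  (δm_1)² = 11.6;  (δm_2)² = 68.4
δm = √(80.0) = 8.95 g
m = 365.4 g, so δm/m = 8.95/365.4 = 0.0245.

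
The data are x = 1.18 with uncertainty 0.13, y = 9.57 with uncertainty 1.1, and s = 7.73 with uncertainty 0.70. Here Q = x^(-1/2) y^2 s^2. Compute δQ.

1500

Each factor contributes (exponent × relative error)² to (δQ/Q)²:
  (−½·δx/x)² = (-0.5×0.110)² = 0.00303;  (2·δy/y)² = (2×0.115)² = 0.0528;  (2·δs/s)² = (2×0.0906)² = 0.0328
δQ/Q = √(0.0887) = 0.298
Q = 5040, so δQ = 0.298 × 5040 = 1500.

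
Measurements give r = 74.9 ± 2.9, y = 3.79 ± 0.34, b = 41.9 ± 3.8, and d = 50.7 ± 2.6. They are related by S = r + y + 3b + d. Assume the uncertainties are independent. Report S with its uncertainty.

S is a linear combination, so absolute uncertainties add in quadrature:
  (δr)² = 8.41;  (δy)² = 0.116;  (3·δb)² = 130;  (δd)² = 6.76
δS = √(145) = 12.1
S = 255.

255 ± 12.1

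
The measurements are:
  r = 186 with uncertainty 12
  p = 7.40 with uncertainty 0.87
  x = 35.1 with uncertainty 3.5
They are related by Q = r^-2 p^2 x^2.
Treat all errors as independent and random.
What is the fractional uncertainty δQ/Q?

0.334

Since Q is a product/quotient, work with relative uncertainties:
  (-2·δr/r)² = (-2×0.0645)² = 0.0166;  (2·δp/p)² = (2×0.118)² = 0.0553;  (2·δx/x)² = (2×0.0997)² = 0.0398
δQ/Q = √(0.112) = 0.334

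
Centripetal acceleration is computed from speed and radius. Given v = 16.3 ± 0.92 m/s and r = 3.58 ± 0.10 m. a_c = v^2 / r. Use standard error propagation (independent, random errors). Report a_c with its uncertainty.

74.2 ± 8.63 m/s^2

Each factor contributes (exponent × relative error)² to (δa_c/a_c)²:
  (2·δv/v)² = (2×0.0564)² = 0.0127;  (-1·δr/r)² = (-1×0.0279)² = 0.000780
δa_c/a_c = √(0.0135) = 0.116
a_c = 74.2 m/s^2, so δa_c = 0.116 × 74.2 = 8.63 m/s^2.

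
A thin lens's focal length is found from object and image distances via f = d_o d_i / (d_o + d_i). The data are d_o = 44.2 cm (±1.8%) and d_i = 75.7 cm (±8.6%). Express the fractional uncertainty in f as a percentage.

∂f/∂d_o = (d_i/(d_o+d_i))² = 0.399;  ∂f/∂d_i = (d_o/(d_o+d_i))² = 0.136
δf = √((∂f/∂d_o · δd_o)² + (∂f/∂d_i · δd_i)²) = √(0.101 + 0.783) = 0.940 cm
f = 27.9 cm, so δf/f = 0.940/27.9 = 0.0337.

3.37%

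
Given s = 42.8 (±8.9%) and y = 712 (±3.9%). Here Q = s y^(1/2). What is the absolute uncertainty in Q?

104

Relative error in a monomial: (δQ/Q)² = Σ (nᵢ · δxᵢ/xᵢ)².
  (1·δs/s)² = (1×0.0890)² = 0.00792;  (½·δy/y)² = (0.5×0.0390)² = 0.000380
δQ/Q = √(0.00830) = 0.0911
Q = 1140, so δQ = 0.0911 × 1140 = 104.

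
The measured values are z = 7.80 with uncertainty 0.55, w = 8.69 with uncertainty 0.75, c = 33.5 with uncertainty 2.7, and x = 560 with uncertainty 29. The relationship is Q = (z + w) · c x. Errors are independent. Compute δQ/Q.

Let u = z + w = 16.5. δu = √(δz² + δw²) = √(0.303 + 0.562) = 0.930, so δu/u = 0.0564.
Q is then a monomial in u, c, x:
δQ/Q = √((δu/u)² + (1·δc/c)² + (1·δx/x)²) = √(0.00318 + 0.00650 + 0.00268) = 0.111

0.111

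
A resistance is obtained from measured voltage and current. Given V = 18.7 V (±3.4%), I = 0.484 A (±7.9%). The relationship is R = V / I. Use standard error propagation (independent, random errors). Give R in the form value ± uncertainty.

38.6 ± 3.32 Ω

Products/powers → add relative errors in quadrature, weighted by exponent:
  (1·δV/V)² = (1×0.0340)² = 0.00116;  (-1·δI/I)² = (-1×0.0790)² = 0.00624
δR/R = √(0.00740) = 0.0860
R = 38.6 Ω, so δR = 0.0860 × 38.6 = 3.32 Ω.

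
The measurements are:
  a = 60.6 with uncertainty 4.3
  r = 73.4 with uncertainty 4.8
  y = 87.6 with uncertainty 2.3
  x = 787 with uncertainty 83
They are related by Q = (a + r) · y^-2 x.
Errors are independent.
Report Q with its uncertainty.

13.7 ± 1.75

Let u = a + r = 134. δu = √(δa² + δr²) = √(18.5 + 23.0) = 6.44, so δu/u = 0.0481.
Q is then a monomial in u, y, x:
δQ/Q = √((δu/u)² + (-2·δy/y)² + (1·δx/x)²) = √(0.00231 + 0.00276 + 0.0111) = 0.127
Q = 13.7, so δQ = 0.127 × 13.7 = 1.75.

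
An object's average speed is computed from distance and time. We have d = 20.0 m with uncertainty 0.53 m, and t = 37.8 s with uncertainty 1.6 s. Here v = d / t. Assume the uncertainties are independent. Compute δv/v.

Relative error in a monomial: (δv/v)² = Σ (nᵢ · δxᵢ/xᵢ)².
  (1·δd/d)² = (1×0.0265)² = 0.000702;  (-1·δt/t)² = (-1×0.0423)² = 0.00179
δv/v = √(0.00249) = 0.0499

0.0499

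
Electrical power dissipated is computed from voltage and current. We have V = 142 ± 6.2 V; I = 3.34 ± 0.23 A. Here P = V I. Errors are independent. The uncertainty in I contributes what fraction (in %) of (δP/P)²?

71.3%

(δP/P)² = (1·δV/V)² + (1·δI/I)²
  V term: (1×0.0437)² = 0.00191
  I term: (1×0.0689)² = 0.00474
Total = 0.00665. Share from I = 0.00474/0.00665 = 0.713.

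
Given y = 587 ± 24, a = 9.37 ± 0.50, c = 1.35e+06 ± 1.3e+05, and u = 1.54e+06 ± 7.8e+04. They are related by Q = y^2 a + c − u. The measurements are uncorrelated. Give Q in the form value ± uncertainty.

Let p = y^2·a = 3.23e+06. δp/p = √((2·δy/y)² + (1·δa/a)²) = √(0.00669 + 0.00285) = 0.0976, so δp = 3.15e+05.
Q = p + c − u: δQ = √(δp² + δc² + δu²) = √(9.94e+10 + 1.69e+10 + 6.08e+09) = 3.5e+05
Q = 3.04e+06.

(3.04 ± 0.350) × 10^6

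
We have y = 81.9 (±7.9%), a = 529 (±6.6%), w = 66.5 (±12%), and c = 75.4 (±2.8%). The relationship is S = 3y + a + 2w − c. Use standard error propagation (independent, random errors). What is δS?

For a sum/difference, combine absolute errors in quadrature:
  (3·δy)² = 377;  (δa)² = 1220;  (2·δw)² = 255;  (δc)² = 4.46
δS = √(1850) = 43.1

43.1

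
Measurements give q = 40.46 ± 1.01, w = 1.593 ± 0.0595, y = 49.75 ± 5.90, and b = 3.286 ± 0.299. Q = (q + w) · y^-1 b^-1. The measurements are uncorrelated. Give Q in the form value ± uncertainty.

Let u = q + w = 42.05. δu = √(δq² + δw²) = √(1.02 + 0.00354) = 1.01, so δu/u = 0.0241.
Q is then a monomial in u, y, b:
δQ/Q = √((δu/u)² + (-1·δy/y)² + (-1·δb/b)²) = √(0.000579 + 0.0141 + 0.00828) = 0.151
Q = 0.2572, so δQ = 0.151 × 0.2572 = 0.0389.

0.2572 ± 0.0389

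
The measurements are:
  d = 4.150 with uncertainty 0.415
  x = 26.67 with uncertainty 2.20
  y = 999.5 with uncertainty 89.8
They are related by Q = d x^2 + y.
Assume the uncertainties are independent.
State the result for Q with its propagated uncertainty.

Let p = d·x^2 = 2952. δp/p = √((1·δd/d)² + (2·δx/x)²) = √(0.0100 + 0.0272) = 0.193, so δp = 569.
Q = p + y: δQ = √(δp² + δy²) = √(3.24e+05 + 8060) = 577
Q = 3951.

3951 ± 577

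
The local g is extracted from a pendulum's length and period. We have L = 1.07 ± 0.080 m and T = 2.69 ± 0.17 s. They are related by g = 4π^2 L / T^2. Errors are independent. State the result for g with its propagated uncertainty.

5.84 ± 0.857 m/s^2

For a monomial g ∝ L, T^-2, fractional errors add in quadrature:
  (1·δL/L)² = (1×0.0748)² = 0.00559;  (-2·δT/T)² = (-2×0.0632)² = 0.0160
δg/g = √(0.0216) = 0.147
g = 5.84 m/s^2, so δg = 0.147 × 5.84 = 0.857 m/s^2.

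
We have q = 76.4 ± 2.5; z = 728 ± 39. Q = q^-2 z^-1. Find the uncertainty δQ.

For a monomial Q ∝ q^-2, z^-1, fractional errors add in quadrature:
  (-2·δq/q)² = (-2×0.0327)² = 0.00428;  (-1·δz/z)² = (-1×0.0536)² = 0.00287
δQ/Q = √(0.00715) = 0.0846
Q = 2.35e-07, so δQ = 0.0846 × 2.35e-07 = 1.99e-08.

1.99e-08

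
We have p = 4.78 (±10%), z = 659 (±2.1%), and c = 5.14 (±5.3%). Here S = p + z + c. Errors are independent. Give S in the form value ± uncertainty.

669 ± 13.8

S is a linear combination, so absolute uncertainties add in quadrature:
  (δp)² = 0.228;  (δz)² = 192;  (δc)² = 0.0742
δS = √(192) = 13.8
S = 669.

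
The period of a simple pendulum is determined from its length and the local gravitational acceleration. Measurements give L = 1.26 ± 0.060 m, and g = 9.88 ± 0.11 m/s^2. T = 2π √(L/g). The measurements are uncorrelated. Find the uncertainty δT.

0.0549 s

Products/powers → add relative errors in quadrature, weighted by exponent:
  (½·δL/L)² = (0.5×0.0476)² = 0.000567;  (−½·δg/g)² = (-0.5×0.0111)² = 3.1e-05
δT/T = √(0.000598) = 0.0245
T = 2.24 s, so δT = 0.0245 × 2.24 = 0.0549 s.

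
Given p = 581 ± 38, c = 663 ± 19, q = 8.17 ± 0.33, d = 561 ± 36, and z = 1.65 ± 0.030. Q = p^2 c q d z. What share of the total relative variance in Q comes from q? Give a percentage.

(δQ/Q)² = (2·δp/p)² + (1·δc/c)² + (1·δq/q)² + (1·δd/d)² + (1·δz/z)²
  p term: (2×0.0654)² = 0.0171
  c term: (1×0.0287)² = 0.000821
  q term: (1×0.0404)² = 0.00163
  d term: (1×0.0642)² = 0.00412
  z term: (1×0.0182)² = 0.000331
Total = 0.0240. Share from q = 0.00163/0.0240 = 0.0679.

6.79%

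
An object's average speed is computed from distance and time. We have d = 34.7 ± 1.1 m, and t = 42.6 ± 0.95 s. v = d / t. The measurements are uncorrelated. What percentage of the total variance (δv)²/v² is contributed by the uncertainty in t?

33.1%

(δv/v)² = (1·δd/d)² + (-1·δt/t)²
  d term: (1×0.0317)² = 0.00100
  t term: (-1×0.0223)² = 0.000497
Total = 0.00150. Share from t = 0.000497/0.00150 = 0.331.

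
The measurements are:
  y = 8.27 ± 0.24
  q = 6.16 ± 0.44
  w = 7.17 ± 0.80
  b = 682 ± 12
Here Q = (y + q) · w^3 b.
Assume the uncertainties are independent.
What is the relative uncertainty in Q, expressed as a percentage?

Let u = y + q = 14.4. δu = √(δy² + δq²) = √(0.0576 + 0.194) = 0.501, so δu/u = 0.0347.
Q is then a monomial in u, w, b:
δQ/Q = √((δu/u)² + (3·δw/w)² + (1·δb/b)²) = √(0.00121 + 0.112 + 0.000310) = 0.337

33.7%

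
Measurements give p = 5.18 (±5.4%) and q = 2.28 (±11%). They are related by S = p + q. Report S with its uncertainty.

7.46 ± 0.376

Absolute uncertainties add in quadrature for a linear combination:
  (δp)² = 0.0782;  (δq)² = 0.0629
δS = √(0.141) = 0.376
S = 7.46.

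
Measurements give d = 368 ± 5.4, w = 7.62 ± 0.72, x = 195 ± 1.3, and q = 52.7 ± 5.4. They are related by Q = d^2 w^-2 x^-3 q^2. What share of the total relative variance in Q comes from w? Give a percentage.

45.2%

(δQ/Q)² = (2·δd/d)² + (-2·δw/w)² + (-3·δx/x)² + (2·δq/q)²
  d term: (2×0.0147)² = 0.000861
  w term: (-2×0.0945)² = 0.0357
  x term: (-3×0.00667)² = 0.000400
  q term: (2×0.102)² = 0.0420
Total = 0.0790. Share from w = 0.0357/0.0790 = 0.452.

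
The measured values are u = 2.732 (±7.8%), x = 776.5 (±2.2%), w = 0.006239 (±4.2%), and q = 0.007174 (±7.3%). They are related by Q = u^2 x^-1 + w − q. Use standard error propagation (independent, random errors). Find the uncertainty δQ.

Let p = u^2·x^-1 = 0.009612. δp/p = √((2·δu/u)² + (-1·δx/x)²) = √(0.0243 + 0.000484) = 0.158, so δp = 0.00151.
Q = p + w − q: δQ = √(δp² + δw² + δq²) = √(2.29e-06 + 6.87e-08 + 2.74e-07) = 0.00162

0.00162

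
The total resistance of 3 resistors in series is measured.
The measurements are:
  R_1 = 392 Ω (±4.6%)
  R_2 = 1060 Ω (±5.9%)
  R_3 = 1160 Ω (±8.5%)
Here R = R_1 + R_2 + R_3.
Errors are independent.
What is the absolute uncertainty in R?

118 Ω

Sums and differences: (δR)² = Σ (cᵢ δxᵢ)².
  (δR_1)² = 325;  (δR_2)² = 3910;  (δR_3)² = 9720
δR = √(14000) = 118 Ω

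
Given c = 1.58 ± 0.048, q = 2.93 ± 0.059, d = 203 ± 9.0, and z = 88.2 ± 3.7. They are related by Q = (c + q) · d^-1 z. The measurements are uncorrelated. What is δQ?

Let u = c + q = 4.51. δu = √(δc² + δq²) = √(0.00230 + 0.00348) = 0.0761, so δu/u = 0.0169.
Q is then a monomial in u, d, z:
δQ/Q = √((δu/u)² + (-1·δd/d)² + (1·δz/z)²) = √(0.000284 + 0.00197 + 0.00176) = 0.0633
Q = 1.96, so δQ = 0.0633 × 1.96 = 0.124.

0.124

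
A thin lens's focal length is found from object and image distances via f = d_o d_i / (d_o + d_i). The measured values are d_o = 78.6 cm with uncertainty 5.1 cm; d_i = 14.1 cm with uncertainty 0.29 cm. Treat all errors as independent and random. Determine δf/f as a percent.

2.00%

∂f/∂d_o = (d_i/(d_o+d_i))² = 0.0231;  ∂f/∂d_i = (d_o/(d_o+d_i))² = 0.719
δf = √((∂f/∂d_o · δd_o)² + (∂f/∂d_i · δd_i)²) = √(0.0139 + 0.0435) = 0.240 cm
f = 12.0 cm, so δf/f = 0.240/12.0 = 0.0200.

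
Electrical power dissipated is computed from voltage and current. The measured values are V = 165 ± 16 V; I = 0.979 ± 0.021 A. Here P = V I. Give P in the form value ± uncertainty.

For a monomial P ∝ V, I, fractional errors add in quadrature:
  (1·δV/V)² = (1×0.0970)² = 0.00940;  (1·δI/I)² = (1×0.0215)² = 0.000460
δP/P = √(0.00986) = 0.0993
P = 162 W, so δP = 0.0993 × 162 = 16.0 W.

162 ± 16.0 W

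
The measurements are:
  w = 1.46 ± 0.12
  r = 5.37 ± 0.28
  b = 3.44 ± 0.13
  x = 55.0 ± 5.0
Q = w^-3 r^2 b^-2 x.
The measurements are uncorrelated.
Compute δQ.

12.6

Q is a product of powers, so relative uncertainties combine in quadrature:
  (-3·δw/w)² = (-3×0.0822)² = 0.0608;  (2·δr/r)² = (2×0.0521)² = 0.0109;  (-2·δb/b)² = (-2×0.0378)² = 0.00571;  (1·δx/x)² = (1×0.0909)² = 0.00826
δQ/Q = √(0.0857) = 0.293
Q = 43.1, so δQ = 0.293 × 43.1 = 12.6.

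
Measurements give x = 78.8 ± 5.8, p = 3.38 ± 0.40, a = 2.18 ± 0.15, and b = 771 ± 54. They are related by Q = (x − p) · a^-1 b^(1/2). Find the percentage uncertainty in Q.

Let u = x − p = 75.4. δu = √(δx² + δp²) = √(33.6 + 0.160) = 5.81, so δu/u = 0.0771.
Q is then a monomial in u, a, b:
δQ/Q = √((δu/u)² + (-1·δa/a)² + (½·δb/b)²) = √(0.00594 + 0.00473 + 0.00123) = 0.109

10.9%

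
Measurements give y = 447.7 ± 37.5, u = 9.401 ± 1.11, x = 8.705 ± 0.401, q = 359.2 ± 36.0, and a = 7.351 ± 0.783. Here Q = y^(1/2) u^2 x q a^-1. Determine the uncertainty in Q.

2.26e+05

Relative error in a monomial: (δQ/Q)² = Σ (nᵢ · δxᵢ/xᵢ)².
  (½·δy/y)² = (0.5×0.0838)² = 0.00175;  (2·δu/u)² = (2×0.118)² = 0.0558;  (1·δx/x)² = (1×0.0461)² = 0.00212;  (1·δq/q)² = (1×0.100)² = 0.0100;  (-1·δa/a)² = (-1×0.107)² = 0.0113
δQ/Q = √(0.0810) = 0.285
Q = 795400, so δQ = 0.285 × 795400 = 2.26e+05.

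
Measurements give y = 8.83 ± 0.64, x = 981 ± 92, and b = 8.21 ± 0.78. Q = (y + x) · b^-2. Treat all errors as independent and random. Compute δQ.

Let u = y + x = 990. δu = √(δy² + δx²) = √(0.410 + 8460) = 92.0, so δu/u = 0.0929.
Q is then a monomial in u, b:
δQ/Q = √((δu/u)² + (-2·δb/b)²) = √(0.00864 + 0.0361) = 0.212
Q = 14.7, so δQ = 0.212 × 14.7 = 3.11.

3.11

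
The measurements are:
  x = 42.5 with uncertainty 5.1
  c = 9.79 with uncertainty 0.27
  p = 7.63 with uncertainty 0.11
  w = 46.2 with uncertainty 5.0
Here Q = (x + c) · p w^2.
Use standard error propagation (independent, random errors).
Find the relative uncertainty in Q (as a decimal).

0.238

Let u = x + c = 52.3. δu = √(δx² + δc²) = √(26.0 + 0.0729) = 5.11, so δu/u = 0.0977.
Q is then a monomial in u, p, w:
δQ/Q = √((δu/u)² + (1·δp/p)² + (2·δw/w)²) = √(0.00954 + 0.000208 + 0.0469) = 0.238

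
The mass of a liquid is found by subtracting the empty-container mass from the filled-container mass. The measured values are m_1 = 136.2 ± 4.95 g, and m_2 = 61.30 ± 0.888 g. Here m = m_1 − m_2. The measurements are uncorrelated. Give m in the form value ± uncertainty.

74.90 ± 5.03 g

For a sum/difference, combine absolute errors in quadrature:
  (δm_1)² = 24.5;  (δm_2)² = 0.789
δm = √(25.3) = 5.03 g
m = 74.90 g.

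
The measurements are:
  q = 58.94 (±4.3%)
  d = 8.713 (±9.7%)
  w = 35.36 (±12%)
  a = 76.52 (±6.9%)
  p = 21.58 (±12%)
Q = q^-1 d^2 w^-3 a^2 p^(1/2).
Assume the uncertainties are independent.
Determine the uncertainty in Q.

Each factor contributes (exponent × relative error)² to (δQ/Q)²:
  (-1·δq/q)² = (-1×0.0430)² = 0.00185;  (2·δd/d)² = (2×0.0970)² = 0.0376;  (-3·δw/w)² = (-3×0.120)² = 0.130;  (2·δa/a)² = (2×0.0690)² = 0.0190;  (½·δp/p)² = (0.5×0.120)² = 0.00360
δQ/Q = √(0.192) = 0.438
Q = 0.7924, so δQ = 0.438 × 0.7924 = 0.347.

0.347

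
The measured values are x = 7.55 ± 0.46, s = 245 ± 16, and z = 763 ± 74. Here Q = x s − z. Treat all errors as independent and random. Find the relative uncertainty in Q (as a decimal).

0.167

Let p = x·s = 1850. δp/p = √((1·δx/x)² + (1·δs/s)²) = √(0.00371 + 0.00426) = 0.0893, so δp = 165.
Q = p − z: δQ = √(δp² + δz²) = √(27300 + 5480) = 181
Q = 1090, so δQ/Q = 181/1090 = 0.167.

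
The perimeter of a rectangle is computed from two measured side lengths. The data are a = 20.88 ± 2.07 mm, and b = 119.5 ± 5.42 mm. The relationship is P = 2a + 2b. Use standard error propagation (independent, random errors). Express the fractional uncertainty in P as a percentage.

4.13%

P is a linear combination, so absolute uncertainties add in quadrature:
  (2·δa)² = 17.1;  (2·δb)² = 118
δP = √(135) = 11.6 mm
P = 280.8 mm, so δP/P = 11.6/280.8 = 0.0413.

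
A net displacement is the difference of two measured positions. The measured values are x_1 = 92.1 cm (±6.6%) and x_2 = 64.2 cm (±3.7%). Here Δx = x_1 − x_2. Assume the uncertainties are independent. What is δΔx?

6.53 cm

For a sum/difference, combine absolute errors in quadrature:
  (δx_1)² = 36.9;  (δx_2)² = 5.64
δΔx = √(42.6) = 6.53 cm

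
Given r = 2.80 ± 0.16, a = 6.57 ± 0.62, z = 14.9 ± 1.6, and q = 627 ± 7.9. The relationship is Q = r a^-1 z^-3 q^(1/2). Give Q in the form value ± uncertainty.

0.00323 ± 0.00110

Products/powers → add relative errors in quadrature, weighted by exponent:
  (1·δr/r)² = (1×0.0571)² = 0.00327;  (-1·δa/a)² = (-1×0.0944)² = 0.00891;  (-3·δz/z)² = (-3×0.107)² = 0.104;  (½·δq/q)² = (0.5×0.0126)² = 3.97e-05
δQ/Q = √(0.116) = 0.341
Q = 0.00323, so δQ = 0.341 × 0.00323 = 0.00110.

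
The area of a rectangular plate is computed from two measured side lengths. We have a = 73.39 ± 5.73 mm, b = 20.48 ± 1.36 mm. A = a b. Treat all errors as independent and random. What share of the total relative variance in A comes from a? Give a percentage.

(δA/A)² = (1·δa/a)² + (1·δb/b)²
  a term: (1×0.0781)² = 0.00610
  b term: (1×0.0664)² = 0.00441
Total = 0.0105. Share from a = 0.00610/0.0105 = 0.580.

58.0%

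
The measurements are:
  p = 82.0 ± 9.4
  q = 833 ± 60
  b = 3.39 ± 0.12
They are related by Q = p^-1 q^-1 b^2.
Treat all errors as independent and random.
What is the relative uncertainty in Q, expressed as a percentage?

Each factor contributes (exponent × relative error)² to (δQ/Q)²:
  (-1·δp/p)² = (-1×0.115)² = 0.0131;  (-1·δq/q)² = (-1×0.0720)² = 0.00519;  (2·δb/b)² = (2×0.0354)² = 0.00501
δQ/Q = √(0.0233) = 0.153

15.3%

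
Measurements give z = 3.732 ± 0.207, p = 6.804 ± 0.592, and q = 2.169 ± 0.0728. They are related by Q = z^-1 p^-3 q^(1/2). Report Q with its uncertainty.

0.001253 ± 0.000335

Q is a product of powers, so relative uncertainties combine in quadrature:
  (-1·δz/z)² = (-1×0.0555)² = 0.00308;  (-3·δp/p)² = (-3×0.0870)² = 0.0681;  (½·δq/q)² = (0.5×0.0336)² = 0.000282
δQ/Q = √(0.0715) = 0.267
Q = 0.001253, so δQ = 0.267 × 0.001253 = 0.000335.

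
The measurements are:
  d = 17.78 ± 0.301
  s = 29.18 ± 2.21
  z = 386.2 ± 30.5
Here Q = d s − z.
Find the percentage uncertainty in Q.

38.1%

Let p = d·s = 518.8. δp/p = √((1·δd/d)² + (1·δs/s)²) = √(0.000287 + 0.00574) = 0.0776, so δp = 40.3.
Q = p − z: δQ = √(δp² + δz²) = √(1620 + 930) = 50.5
Q = 132.6, so δQ/Q = 50.5/132.6 = 0.381.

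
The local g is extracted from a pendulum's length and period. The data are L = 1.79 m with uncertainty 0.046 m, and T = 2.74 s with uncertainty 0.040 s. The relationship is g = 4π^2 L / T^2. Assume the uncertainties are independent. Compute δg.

0.366 m/s^2

For a monomial g ∝ L, T^-2, fractional errors add in quadrature:
  (1·δL/L)² = (1×0.0257)² = 0.000660;  (-2·δT/T)² = (-2×0.0146)² = 0.000852
δg/g = √(0.00151) = 0.0389
g = 9.41 m/s^2, so δg = 0.0389 × 9.41 = 0.366 m/s^2.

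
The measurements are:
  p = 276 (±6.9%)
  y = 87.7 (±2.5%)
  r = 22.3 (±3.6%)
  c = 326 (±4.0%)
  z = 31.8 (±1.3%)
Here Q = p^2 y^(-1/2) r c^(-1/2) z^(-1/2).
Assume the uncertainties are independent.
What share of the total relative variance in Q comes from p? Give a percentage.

(δQ/Q)² = (2·δp/p)² + (−½·δy/y)² + (1·δr/r)² + (−½·δc/c)² + (−½·δz/z)²
  p term: (2×0.0690)² = 0.0190
  y term: (-0.5×0.0250)² = 0.000156
  r term: (1×0.0360)² = 0.00130
  c term: (-0.5×0.0400)² = 0.000400
  z term: (-0.5×0.0130)² = 4.23e-05
Total = 0.0209. Share from p = 0.0190/0.0209 = 0.910.

91.0%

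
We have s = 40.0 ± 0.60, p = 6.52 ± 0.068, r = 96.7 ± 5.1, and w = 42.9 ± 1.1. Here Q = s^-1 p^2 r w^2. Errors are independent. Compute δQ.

14700

Q is a product of powers, so relative uncertainties combine in quadrature:
  (-1·δs/s)² = (-1×0.0150)² = 0.000225;  (2·δp/p)² = (2×0.0104)² = 0.000435;  (1·δr/r)² = (1×0.0527)² = 0.00278;  (2·δw/w)² = (2×0.0256)² = 0.00263
δQ/Q = √(0.00607) = 0.0779
Q = 1.89e+05, so δQ = 0.0779 × 1.89e+05 = 14700.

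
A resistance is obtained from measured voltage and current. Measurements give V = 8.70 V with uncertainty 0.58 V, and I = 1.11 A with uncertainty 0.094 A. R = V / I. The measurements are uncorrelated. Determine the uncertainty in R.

0.845 Ω

Each factor contributes (exponent × relative error)² to (δR/R)²:
  (1·δV/V)² = (1×0.0667)² = 0.00444;  (-1·δI/I)² = (-1×0.0847)² = 0.00717
δR/R = √(0.0116) = 0.108
R = 7.84 Ω, so δR = 0.108 × 7.84 = 0.845 Ω.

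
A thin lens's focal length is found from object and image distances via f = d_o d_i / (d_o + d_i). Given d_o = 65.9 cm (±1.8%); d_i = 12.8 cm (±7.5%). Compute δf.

0.674 cm

∂f/∂d_o = (d_i/(d_o+d_i))² = 0.0265;  ∂f/∂d_i = (d_o/(d_o+d_i))² = 0.701
δf = √((∂f/∂d_o · δd_o)² + (∂f/∂d_i · δd_i)²) = √(0.000985 + 0.453) = 0.674 cm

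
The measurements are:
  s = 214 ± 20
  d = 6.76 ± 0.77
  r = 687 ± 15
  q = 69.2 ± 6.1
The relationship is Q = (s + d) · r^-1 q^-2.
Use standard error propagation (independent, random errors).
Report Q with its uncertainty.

Let u = s + d = 221. δu = √(δs² + δd²) = √(400 + 0.593) = 20.0, so δu/u = 0.0907.
Q is then a monomial in u, r, q:
δQ/Q = √((δu/u)² + (-1·δr/r)² + (-2·δq/q)²) = √(0.00822 + 0.000477 + 0.0311) = 0.199
Q = 6.71e-05, so δQ = 0.199 × 6.71e-05 = 1.34e-05.

(6.71 ± 1.34) × 10^-5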